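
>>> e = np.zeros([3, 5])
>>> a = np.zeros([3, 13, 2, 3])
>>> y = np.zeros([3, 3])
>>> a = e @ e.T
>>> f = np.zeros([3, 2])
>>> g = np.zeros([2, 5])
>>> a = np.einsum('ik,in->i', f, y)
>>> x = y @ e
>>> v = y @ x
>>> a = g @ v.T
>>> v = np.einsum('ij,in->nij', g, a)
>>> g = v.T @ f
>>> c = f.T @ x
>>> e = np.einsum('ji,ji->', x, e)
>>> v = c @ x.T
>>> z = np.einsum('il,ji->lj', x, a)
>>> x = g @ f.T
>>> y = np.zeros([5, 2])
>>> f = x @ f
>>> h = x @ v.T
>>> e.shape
()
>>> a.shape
(2, 3)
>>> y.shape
(5, 2)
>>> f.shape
(5, 2, 2)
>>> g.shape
(5, 2, 2)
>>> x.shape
(5, 2, 3)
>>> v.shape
(2, 3)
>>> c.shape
(2, 5)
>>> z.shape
(5, 2)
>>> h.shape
(5, 2, 2)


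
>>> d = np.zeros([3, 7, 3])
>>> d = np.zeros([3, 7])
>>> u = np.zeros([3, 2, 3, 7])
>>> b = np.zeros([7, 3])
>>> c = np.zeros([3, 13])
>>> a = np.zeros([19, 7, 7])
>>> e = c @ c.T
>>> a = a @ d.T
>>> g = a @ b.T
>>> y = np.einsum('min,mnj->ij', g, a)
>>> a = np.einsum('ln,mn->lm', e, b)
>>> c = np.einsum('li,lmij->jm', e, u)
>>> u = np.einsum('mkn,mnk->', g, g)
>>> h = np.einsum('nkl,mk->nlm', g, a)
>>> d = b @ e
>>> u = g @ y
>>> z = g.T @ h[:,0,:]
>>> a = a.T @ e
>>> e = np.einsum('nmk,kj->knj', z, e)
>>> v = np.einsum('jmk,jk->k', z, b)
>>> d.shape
(7, 3)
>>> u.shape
(19, 7, 3)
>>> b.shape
(7, 3)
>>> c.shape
(7, 2)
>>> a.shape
(7, 3)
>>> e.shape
(3, 7, 3)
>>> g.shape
(19, 7, 7)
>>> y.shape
(7, 3)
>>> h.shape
(19, 7, 3)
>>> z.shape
(7, 7, 3)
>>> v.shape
(3,)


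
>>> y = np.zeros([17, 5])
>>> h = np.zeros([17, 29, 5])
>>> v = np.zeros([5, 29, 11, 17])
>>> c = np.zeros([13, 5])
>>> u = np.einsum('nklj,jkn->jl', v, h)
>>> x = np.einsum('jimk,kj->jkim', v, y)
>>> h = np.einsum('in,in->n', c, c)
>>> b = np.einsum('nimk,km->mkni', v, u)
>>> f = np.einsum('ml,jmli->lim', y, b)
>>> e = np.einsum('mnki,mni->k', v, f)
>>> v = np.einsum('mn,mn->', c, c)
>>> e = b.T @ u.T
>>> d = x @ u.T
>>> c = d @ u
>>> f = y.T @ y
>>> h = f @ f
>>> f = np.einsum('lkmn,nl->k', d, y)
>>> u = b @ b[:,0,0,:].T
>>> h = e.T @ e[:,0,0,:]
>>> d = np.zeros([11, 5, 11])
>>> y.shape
(17, 5)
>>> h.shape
(17, 17, 5, 17)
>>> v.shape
()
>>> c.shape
(5, 17, 29, 11)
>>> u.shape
(11, 17, 5, 11)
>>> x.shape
(5, 17, 29, 11)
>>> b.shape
(11, 17, 5, 29)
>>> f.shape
(17,)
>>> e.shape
(29, 5, 17, 17)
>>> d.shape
(11, 5, 11)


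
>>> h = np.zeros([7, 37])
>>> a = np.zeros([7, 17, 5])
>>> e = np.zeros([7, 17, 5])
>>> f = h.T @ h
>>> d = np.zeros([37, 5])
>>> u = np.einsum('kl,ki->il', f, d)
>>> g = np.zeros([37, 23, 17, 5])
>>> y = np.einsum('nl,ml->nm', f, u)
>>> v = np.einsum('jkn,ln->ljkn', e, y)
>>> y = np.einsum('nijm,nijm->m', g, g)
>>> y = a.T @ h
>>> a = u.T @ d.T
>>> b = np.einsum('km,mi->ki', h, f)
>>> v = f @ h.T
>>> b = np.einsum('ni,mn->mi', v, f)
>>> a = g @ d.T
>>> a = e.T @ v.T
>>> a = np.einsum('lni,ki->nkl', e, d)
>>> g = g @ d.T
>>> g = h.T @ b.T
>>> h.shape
(7, 37)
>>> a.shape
(17, 37, 7)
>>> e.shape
(7, 17, 5)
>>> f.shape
(37, 37)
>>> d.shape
(37, 5)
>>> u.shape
(5, 37)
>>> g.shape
(37, 37)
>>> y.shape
(5, 17, 37)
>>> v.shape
(37, 7)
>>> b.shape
(37, 7)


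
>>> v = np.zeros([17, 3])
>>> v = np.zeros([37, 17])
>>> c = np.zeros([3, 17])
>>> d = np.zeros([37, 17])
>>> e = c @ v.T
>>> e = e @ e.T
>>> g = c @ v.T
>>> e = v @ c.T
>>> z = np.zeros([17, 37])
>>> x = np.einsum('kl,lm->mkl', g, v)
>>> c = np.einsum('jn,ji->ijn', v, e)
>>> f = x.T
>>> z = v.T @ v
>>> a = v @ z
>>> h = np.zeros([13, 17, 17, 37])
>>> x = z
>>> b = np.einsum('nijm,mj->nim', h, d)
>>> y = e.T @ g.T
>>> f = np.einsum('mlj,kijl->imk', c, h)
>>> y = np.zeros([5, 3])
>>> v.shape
(37, 17)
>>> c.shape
(3, 37, 17)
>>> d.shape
(37, 17)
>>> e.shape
(37, 3)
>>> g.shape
(3, 37)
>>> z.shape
(17, 17)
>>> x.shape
(17, 17)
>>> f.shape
(17, 3, 13)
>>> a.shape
(37, 17)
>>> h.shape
(13, 17, 17, 37)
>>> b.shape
(13, 17, 37)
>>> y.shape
(5, 3)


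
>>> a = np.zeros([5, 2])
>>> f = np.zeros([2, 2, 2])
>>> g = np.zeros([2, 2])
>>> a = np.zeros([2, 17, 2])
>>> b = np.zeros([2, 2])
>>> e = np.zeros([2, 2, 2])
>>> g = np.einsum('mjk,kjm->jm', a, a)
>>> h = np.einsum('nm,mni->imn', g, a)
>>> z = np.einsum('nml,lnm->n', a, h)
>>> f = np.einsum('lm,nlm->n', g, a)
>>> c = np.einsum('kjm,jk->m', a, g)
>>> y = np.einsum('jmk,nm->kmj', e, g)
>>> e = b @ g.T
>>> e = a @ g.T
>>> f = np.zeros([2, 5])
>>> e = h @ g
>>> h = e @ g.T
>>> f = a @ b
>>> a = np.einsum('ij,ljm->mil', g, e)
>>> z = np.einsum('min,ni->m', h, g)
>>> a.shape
(2, 17, 2)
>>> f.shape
(2, 17, 2)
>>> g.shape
(17, 2)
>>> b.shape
(2, 2)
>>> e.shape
(2, 2, 2)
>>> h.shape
(2, 2, 17)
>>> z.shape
(2,)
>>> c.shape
(2,)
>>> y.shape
(2, 2, 2)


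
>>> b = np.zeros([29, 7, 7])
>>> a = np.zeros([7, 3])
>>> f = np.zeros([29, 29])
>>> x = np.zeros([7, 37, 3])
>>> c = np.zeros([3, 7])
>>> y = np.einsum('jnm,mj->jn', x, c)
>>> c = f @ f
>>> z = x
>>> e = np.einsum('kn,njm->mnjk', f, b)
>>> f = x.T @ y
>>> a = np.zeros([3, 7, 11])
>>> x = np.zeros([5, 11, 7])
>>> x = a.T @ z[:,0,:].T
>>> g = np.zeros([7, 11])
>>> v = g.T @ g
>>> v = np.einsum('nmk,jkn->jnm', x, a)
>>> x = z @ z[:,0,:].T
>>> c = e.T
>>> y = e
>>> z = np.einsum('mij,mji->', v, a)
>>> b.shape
(29, 7, 7)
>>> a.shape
(3, 7, 11)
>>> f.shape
(3, 37, 37)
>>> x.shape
(7, 37, 7)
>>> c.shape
(29, 7, 29, 7)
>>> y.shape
(7, 29, 7, 29)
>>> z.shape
()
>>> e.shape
(7, 29, 7, 29)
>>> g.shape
(7, 11)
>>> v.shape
(3, 11, 7)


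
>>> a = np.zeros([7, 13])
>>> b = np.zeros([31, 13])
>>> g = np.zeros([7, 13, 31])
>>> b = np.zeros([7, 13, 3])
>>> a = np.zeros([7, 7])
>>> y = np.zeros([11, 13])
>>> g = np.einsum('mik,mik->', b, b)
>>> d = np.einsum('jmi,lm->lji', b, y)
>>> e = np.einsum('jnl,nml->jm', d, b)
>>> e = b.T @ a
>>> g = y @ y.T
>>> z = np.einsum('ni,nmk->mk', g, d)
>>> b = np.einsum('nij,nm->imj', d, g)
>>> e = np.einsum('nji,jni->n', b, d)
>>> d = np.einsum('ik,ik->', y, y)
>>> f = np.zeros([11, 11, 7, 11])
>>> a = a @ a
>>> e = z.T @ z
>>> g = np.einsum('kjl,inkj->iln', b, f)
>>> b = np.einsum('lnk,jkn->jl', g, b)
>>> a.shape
(7, 7)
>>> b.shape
(7, 11)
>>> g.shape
(11, 3, 11)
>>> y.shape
(11, 13)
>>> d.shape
()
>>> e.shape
(3, 3)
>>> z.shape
(7, 3)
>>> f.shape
(11, 11, 7, 11)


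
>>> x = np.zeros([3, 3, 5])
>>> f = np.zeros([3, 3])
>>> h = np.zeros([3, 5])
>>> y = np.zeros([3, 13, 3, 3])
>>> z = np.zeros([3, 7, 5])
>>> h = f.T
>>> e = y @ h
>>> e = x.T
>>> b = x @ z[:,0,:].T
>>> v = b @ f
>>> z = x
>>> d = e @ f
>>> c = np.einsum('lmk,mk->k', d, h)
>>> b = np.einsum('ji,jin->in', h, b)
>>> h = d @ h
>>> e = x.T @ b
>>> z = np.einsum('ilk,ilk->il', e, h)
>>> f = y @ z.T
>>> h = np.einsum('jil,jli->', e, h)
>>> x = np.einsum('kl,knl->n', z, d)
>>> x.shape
(3,)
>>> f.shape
(3, 13, 3, 5)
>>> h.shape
()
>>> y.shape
(3, 13, 3, 3)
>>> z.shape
(5, 3)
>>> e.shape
(5, 3, 3)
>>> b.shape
(3, 3)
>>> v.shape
(3, 3, 3)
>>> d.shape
(5, 3, 3)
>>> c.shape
(3,)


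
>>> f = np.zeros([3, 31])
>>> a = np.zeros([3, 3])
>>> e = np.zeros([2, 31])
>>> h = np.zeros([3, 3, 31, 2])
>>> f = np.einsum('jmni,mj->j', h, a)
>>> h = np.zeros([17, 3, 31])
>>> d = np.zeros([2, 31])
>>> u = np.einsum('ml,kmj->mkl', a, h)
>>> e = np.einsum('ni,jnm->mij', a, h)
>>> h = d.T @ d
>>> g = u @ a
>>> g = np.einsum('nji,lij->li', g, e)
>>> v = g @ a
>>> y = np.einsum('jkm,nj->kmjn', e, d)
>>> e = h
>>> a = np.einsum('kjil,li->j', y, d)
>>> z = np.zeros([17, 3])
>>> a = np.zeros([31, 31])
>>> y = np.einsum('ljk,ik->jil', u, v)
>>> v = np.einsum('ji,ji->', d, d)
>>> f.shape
(3,)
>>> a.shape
(31, 31)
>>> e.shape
(31, 31)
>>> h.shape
(31, 31)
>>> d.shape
(2, 31)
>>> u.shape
(3, 17, 3)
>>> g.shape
(31, 3)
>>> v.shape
()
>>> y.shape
(17, 31, 3)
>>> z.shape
(17, 3)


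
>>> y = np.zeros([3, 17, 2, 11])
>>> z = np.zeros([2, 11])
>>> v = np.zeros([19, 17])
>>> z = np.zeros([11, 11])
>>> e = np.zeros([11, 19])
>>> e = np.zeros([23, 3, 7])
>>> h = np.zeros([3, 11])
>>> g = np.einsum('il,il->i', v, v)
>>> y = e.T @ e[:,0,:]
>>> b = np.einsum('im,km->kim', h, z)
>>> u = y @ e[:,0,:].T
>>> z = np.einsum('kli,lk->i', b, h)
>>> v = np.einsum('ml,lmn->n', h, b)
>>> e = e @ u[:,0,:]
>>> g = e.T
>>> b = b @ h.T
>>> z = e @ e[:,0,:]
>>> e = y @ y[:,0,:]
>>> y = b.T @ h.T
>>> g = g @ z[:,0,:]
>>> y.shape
(3, 3, 3)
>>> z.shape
(23, 3, 23)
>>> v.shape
(11,)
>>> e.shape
(7, 3, 7)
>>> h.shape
(3, 11)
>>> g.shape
(23, 3, 23)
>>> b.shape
(11, 3, 3)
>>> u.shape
(7, 3, 23)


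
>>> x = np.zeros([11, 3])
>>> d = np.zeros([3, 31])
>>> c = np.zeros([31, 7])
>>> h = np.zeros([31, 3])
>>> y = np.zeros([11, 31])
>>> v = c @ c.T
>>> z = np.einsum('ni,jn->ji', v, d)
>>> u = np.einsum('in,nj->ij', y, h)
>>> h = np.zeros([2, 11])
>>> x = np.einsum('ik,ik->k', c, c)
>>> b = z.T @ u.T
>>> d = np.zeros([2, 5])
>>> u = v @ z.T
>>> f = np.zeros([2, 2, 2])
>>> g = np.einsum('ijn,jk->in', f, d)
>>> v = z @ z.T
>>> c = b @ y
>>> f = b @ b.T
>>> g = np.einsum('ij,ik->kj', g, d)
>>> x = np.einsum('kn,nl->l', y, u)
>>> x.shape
(3,)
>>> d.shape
(2, 5)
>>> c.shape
(31, 31)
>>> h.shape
(2, 11)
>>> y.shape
(11, 31)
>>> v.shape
(3, 3)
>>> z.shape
(3, 31)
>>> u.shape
(31, 3)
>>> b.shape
(31, 11)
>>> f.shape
(31, 31)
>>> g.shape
(5, 2)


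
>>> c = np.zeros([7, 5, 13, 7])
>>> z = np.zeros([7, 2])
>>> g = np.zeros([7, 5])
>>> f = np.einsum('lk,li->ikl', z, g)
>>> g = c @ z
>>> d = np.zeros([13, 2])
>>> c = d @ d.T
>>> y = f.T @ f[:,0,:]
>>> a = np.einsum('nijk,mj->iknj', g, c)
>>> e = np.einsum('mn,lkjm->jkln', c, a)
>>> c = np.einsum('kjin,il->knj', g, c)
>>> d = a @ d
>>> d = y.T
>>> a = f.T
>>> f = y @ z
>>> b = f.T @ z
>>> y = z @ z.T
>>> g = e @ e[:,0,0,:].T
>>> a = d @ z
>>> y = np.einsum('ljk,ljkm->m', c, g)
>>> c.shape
(7, 2, 5)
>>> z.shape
(7, 2)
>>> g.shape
(7, 2, 5, 7)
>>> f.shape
(7, 2, 2)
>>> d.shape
(7, 2, 7)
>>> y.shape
(7,)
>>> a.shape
(7, 2, 2)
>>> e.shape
(7, 2, 5, 13)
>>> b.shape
(2, 2, 2)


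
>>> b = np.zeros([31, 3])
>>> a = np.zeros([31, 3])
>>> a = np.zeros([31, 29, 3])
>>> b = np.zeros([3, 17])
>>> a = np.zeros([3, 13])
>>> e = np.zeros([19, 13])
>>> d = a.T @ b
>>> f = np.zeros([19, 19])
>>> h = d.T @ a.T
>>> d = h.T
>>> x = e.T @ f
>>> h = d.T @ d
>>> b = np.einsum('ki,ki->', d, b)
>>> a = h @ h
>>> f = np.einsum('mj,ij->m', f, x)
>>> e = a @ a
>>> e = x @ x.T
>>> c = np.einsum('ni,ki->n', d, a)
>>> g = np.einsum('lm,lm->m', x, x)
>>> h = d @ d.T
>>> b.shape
()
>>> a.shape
(17, 17)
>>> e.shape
(13, 13)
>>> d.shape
(3, 17)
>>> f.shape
(19,)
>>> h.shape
(3, 3)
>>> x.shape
(13, 19)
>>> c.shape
(3,)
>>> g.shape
(19,)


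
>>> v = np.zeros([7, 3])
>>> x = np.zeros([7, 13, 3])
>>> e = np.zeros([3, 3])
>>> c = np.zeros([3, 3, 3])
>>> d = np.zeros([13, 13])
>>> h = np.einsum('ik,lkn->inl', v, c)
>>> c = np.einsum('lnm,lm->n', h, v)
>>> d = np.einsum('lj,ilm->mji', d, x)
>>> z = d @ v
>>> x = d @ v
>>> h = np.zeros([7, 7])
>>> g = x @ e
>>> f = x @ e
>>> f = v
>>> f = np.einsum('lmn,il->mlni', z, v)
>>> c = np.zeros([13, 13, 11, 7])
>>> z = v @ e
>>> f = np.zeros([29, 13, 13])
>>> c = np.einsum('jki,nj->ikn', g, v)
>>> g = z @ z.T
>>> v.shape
(7, 3)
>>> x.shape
(3, 13, 3)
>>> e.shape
(3, 3)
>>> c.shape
(3, 13, 7)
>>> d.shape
(3, 13, 7)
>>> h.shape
(7, 7)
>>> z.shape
(7, 3)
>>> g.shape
(7, 7)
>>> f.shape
(29, 13, 13)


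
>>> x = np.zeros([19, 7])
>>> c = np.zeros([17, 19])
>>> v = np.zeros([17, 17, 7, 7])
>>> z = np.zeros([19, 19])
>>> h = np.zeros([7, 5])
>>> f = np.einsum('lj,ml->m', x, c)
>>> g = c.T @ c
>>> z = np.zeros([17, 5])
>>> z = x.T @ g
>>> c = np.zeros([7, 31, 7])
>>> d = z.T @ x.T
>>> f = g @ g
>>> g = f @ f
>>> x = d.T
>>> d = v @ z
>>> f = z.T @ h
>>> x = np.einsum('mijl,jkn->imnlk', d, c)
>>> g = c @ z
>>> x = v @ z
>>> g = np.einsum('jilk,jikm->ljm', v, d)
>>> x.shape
(17, 17, 7, 19)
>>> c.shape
(7, 31, 7)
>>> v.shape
(17, 17, 7, 7)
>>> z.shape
(7, 19)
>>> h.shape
(7, 5)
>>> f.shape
(19, 5)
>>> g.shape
(7, 17, 19)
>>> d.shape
(17, 17, 7, 19)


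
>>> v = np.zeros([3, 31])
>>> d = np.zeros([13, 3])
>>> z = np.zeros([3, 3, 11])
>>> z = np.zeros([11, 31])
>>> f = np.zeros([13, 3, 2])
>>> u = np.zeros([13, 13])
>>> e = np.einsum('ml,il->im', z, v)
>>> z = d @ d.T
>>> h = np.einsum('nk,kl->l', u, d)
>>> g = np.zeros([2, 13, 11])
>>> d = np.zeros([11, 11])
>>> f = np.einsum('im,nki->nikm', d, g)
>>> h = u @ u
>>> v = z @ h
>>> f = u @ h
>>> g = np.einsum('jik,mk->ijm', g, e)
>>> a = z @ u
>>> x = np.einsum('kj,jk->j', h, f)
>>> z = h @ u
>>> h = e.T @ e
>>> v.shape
(13, 13)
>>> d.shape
(11, 11)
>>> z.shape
(13, 13)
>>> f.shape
(13, 13)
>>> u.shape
(13, 13)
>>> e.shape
(3, 11)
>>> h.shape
(11, 11)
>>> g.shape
(13, 2, 3)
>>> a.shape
(13, 13)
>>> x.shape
(13,)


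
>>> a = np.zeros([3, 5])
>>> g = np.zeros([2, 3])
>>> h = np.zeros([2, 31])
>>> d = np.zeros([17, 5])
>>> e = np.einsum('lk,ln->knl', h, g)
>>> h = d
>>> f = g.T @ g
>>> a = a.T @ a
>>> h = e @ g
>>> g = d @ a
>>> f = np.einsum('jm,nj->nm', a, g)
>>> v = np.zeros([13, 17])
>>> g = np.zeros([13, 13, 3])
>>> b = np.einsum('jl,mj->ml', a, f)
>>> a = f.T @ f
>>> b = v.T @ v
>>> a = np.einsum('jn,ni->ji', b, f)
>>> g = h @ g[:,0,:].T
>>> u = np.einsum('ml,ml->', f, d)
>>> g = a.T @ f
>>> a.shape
(17, 5)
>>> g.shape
(5, 5)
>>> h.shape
(31, 3, 3)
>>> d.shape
(17, 5)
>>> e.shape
(31, 3, 2)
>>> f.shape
(17, 5)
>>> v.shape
(13, 17)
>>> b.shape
(17, 17)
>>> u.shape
()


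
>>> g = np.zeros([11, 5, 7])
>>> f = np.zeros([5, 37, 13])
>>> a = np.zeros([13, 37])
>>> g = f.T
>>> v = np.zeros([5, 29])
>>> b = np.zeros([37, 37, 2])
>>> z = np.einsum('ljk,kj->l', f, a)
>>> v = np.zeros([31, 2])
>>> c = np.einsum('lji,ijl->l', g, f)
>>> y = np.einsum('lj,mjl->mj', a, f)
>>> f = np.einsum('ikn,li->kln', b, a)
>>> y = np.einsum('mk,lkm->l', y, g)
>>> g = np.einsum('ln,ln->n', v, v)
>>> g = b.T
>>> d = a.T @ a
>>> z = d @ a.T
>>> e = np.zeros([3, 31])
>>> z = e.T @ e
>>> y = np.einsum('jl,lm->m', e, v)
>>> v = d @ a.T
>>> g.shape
(2, 37, 37)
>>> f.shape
(37, 13, 2)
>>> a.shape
(13, 37)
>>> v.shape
(37, 13)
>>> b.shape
(37, 37, 2)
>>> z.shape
(31, 31)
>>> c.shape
(13,)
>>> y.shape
(2,)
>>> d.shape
(37, 37)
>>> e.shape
(3, 31)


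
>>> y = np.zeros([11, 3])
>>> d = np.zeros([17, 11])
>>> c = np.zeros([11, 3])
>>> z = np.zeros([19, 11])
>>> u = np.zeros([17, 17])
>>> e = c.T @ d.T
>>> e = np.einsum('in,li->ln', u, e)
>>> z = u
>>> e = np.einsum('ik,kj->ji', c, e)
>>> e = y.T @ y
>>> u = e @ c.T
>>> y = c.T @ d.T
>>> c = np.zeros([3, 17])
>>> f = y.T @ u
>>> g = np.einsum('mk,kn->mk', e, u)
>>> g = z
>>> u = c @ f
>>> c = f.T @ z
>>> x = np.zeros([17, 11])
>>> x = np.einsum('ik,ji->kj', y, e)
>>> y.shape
(3, 17)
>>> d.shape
(17, 11)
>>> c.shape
(11, 17)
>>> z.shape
(17, 17)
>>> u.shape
(3, 11)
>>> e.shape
(3, 3)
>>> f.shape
(17, 11)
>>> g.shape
(17, 17)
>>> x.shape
(17, 3)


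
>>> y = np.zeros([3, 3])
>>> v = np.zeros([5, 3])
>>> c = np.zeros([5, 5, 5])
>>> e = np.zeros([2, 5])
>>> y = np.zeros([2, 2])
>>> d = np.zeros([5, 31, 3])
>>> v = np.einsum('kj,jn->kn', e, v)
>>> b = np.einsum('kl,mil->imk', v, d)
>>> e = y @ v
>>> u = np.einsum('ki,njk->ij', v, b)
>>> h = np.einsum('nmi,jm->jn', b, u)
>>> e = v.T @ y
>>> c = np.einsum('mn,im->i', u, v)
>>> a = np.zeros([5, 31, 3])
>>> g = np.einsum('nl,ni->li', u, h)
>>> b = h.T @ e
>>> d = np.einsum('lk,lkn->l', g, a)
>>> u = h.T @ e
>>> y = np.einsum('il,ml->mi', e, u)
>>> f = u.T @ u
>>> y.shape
(31, 3)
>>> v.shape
(2, 3)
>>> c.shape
(2,)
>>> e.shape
(3, 2)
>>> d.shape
(5,)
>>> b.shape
(31, 2)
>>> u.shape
(31, 2)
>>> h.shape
(3, 31)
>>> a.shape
(5, 31, 3)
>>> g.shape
(5, 31)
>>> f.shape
(2, 2)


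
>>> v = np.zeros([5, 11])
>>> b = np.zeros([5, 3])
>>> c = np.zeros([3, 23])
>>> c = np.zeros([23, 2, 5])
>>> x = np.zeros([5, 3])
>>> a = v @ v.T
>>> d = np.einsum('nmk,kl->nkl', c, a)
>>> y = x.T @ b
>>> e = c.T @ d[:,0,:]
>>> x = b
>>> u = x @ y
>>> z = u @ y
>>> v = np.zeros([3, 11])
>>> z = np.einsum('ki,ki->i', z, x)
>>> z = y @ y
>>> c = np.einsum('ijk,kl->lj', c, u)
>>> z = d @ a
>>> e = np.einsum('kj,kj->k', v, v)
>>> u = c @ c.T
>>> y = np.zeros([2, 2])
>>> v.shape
(3, 11)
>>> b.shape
(5, 3)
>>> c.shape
(3, 2)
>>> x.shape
(5, 3)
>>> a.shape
(5, 5)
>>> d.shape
(23, 5, 5)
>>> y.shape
(2, 2)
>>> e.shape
(3,)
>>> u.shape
(3, 3)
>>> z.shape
(23, 5, 5)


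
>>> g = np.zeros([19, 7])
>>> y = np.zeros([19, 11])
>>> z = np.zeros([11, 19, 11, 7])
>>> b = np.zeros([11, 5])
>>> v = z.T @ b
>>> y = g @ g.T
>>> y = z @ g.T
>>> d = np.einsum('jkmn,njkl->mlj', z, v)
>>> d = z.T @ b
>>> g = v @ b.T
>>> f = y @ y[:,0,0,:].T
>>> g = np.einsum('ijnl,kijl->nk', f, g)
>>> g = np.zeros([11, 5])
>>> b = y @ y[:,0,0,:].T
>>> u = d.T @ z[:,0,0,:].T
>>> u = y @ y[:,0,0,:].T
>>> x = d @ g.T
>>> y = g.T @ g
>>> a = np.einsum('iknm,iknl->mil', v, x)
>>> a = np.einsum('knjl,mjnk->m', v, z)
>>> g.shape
(11, 5)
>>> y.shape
(5, 5)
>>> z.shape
(11, 19, 11, 7)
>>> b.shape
(11, 19, 11, 11)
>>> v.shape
(7, 11, 19, 5)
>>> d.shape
(7, 11, 19, 5)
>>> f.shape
(11, 19, 11, 11)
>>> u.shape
(11, 19, 11, 11)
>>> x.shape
(7, 11, 19, 11)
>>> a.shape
(11,)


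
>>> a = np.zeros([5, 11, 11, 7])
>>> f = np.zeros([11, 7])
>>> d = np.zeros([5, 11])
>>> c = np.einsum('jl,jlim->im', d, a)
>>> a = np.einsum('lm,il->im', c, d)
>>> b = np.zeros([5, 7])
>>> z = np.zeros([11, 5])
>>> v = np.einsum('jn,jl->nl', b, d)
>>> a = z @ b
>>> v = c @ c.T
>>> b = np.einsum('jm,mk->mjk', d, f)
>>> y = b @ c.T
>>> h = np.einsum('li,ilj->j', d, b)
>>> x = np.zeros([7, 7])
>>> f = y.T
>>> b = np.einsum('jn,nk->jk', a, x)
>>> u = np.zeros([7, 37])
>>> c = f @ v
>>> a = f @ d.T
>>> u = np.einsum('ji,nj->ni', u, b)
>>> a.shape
(11, 5, 5)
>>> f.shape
(11, 5, 11)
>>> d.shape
(5, 11)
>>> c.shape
(11, 5, 11)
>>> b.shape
(11, 7)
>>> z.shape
(11, 5)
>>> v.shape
(11, 11)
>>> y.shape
(11, 5, 11)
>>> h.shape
(7,)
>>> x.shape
(7, 7)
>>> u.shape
(11, 37)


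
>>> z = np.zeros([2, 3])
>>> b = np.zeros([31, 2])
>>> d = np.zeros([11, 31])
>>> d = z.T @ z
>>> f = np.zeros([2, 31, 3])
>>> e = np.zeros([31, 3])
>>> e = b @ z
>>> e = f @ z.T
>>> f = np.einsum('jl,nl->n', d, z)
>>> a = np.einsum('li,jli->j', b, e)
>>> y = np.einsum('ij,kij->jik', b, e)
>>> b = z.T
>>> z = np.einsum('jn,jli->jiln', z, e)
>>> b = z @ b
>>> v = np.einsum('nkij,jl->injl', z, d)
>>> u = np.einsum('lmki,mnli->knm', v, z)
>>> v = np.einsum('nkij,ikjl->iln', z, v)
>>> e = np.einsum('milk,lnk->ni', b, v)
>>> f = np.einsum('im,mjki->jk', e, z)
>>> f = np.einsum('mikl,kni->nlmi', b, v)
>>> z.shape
(2, 2, 31, 3)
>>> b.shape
(2, 2, 31, 2)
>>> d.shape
(3, 3)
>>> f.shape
(3, 2, 2, 2)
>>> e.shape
(3, 2)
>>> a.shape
(2,)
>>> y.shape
(2, 31, 2)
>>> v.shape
(31, 3, 2)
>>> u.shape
(3, 2, 2)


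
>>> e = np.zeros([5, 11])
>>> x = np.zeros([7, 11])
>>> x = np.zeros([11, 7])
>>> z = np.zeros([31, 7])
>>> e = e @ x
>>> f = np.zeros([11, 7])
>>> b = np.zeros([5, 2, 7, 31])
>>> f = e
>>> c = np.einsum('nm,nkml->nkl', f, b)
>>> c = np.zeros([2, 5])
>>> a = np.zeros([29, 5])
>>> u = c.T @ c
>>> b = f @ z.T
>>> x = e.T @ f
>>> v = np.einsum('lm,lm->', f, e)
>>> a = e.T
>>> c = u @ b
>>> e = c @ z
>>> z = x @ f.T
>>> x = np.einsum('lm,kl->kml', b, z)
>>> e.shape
(5, 7)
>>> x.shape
(7, 31, 5)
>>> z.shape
(7, 5)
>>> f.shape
(5, 7)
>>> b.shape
(5, 31)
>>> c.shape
(5, 31)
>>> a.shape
(7, 5)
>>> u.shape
(5, 5)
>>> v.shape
()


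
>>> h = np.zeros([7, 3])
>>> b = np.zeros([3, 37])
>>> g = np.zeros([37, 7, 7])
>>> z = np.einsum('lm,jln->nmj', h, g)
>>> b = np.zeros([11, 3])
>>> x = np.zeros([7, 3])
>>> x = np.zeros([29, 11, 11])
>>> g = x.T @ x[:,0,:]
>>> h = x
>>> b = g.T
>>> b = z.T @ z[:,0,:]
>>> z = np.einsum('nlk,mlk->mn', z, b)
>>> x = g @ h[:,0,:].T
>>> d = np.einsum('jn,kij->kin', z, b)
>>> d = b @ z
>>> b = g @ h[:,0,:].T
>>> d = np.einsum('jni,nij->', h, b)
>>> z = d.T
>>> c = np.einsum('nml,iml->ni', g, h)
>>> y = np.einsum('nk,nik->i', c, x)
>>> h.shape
(29, 11, 11)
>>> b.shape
(11, 11, 29)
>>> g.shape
(11, 11, 11)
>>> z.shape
()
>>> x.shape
(11, 11, 29)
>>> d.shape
()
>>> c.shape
(11, 29)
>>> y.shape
(11,)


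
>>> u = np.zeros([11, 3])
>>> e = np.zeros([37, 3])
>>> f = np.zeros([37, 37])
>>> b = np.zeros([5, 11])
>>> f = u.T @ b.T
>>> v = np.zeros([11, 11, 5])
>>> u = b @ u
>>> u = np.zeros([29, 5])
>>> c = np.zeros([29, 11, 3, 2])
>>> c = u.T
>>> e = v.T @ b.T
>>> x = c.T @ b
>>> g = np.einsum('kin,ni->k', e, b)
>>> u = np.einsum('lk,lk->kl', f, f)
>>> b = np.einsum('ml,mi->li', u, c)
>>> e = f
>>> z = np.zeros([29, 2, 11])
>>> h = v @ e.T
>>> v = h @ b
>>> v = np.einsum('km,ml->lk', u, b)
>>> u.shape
(5, 3)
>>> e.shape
(3, 5)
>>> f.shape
(3, 5)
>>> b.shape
(3, 29)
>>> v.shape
(29, 5)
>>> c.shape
(5, 29)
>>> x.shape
(29, 11)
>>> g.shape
(5,)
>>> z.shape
(29, 2, 11)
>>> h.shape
(11, 11, 3)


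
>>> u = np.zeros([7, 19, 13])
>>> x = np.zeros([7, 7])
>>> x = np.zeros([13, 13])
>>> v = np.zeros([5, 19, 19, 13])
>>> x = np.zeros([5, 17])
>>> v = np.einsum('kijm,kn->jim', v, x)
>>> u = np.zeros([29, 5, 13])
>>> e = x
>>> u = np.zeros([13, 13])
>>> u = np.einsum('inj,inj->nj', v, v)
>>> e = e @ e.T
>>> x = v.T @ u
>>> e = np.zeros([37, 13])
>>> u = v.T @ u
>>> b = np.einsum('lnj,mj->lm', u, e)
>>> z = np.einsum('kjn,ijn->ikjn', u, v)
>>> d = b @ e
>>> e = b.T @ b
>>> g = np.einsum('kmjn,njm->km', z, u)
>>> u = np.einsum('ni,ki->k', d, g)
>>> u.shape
(19,)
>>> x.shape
(13, 19, 13)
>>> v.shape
(19, 19, 13)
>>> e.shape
(37, 37)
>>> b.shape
(13, 37)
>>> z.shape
(19, 13, 19, 13)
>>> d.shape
(13, 13)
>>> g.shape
(19, 13)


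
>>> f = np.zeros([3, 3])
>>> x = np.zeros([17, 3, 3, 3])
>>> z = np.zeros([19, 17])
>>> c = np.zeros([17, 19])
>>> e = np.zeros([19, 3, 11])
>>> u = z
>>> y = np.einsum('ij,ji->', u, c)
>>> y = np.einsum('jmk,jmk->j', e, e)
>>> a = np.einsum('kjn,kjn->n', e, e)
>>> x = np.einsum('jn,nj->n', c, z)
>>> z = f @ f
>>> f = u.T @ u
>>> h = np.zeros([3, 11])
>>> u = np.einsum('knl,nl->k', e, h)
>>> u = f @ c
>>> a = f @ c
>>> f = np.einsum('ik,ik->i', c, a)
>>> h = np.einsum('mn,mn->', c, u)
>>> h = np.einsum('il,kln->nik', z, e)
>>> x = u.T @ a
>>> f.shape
(17,)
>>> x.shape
(19, 19)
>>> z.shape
(3, 3)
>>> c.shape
(17, 19)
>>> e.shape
(19, 3, 11)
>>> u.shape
(17, 19)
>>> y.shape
(19,)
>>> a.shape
(17, 19)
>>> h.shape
(11, 3, 19)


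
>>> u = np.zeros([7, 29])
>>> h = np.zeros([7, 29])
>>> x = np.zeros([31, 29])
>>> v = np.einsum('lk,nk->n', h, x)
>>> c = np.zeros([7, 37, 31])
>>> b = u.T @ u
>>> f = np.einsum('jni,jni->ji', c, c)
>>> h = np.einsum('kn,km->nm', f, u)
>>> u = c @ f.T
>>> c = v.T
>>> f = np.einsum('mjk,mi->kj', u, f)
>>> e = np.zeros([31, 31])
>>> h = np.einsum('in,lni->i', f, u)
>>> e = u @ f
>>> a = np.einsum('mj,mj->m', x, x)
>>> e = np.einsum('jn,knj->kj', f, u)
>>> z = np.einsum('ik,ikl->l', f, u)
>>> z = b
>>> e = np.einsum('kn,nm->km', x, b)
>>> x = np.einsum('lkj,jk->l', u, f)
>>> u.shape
(7, 37, 7)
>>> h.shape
(7,)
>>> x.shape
(7,)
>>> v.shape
(31,)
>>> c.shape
(31,)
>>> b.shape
(29, 29)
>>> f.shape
(7, 37)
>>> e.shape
(31, 29)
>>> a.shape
(31,)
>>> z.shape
(29, 29)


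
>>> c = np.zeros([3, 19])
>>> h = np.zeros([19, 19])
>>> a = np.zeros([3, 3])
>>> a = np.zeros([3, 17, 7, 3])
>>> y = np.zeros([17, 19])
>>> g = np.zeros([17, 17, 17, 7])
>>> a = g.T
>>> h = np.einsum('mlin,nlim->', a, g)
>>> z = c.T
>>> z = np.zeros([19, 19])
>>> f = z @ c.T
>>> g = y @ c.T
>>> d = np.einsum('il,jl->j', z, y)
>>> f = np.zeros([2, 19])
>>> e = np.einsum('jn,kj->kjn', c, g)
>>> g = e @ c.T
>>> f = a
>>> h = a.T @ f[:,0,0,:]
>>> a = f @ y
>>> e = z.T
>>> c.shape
(3, 19)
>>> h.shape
(17, 17, 17, 17)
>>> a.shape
(7, 17, 17, 19)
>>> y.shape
(17, 19)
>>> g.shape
(17, 3, 3)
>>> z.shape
(19, 19)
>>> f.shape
(7, 17, 17, 17)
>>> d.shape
(17,)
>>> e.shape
(19, 19)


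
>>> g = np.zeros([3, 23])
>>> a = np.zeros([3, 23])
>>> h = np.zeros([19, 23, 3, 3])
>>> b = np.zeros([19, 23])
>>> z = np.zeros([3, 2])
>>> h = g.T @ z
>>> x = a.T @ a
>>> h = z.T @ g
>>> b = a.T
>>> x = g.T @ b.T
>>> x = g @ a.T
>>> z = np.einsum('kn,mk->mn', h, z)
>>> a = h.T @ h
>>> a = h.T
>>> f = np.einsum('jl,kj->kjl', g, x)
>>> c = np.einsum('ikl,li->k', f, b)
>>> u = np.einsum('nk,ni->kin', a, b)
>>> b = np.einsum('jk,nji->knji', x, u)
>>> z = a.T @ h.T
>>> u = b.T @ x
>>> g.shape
(3, 23)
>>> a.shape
(23, 2)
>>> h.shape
(2, 23)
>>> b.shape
(3, 2, 3, 23)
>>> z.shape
(2, 2)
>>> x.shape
(3, 3)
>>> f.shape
(3, 3, 23)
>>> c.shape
(3,)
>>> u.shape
(23, 3, 2, 3)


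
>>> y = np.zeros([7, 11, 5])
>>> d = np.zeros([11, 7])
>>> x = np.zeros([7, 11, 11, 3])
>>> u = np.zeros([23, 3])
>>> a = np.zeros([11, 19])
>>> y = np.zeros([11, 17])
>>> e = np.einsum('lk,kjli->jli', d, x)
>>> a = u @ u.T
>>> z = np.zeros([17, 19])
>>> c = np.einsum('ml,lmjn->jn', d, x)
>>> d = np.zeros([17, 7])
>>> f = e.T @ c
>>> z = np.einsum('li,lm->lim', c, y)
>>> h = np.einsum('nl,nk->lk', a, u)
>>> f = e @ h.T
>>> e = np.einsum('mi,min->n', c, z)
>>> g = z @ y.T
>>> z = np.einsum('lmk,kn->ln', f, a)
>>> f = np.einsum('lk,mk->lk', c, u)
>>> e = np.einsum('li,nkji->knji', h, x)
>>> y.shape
(11, 17)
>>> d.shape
(17, 7)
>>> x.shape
(7, 11, 11, 3)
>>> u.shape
(23, 3)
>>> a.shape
(23, 23)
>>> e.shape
(11, 7, 11, 3)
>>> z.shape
(11, 23)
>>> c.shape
(11, 3)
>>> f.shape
(11, 3)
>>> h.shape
(23, 3)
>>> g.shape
(11, 3, 11)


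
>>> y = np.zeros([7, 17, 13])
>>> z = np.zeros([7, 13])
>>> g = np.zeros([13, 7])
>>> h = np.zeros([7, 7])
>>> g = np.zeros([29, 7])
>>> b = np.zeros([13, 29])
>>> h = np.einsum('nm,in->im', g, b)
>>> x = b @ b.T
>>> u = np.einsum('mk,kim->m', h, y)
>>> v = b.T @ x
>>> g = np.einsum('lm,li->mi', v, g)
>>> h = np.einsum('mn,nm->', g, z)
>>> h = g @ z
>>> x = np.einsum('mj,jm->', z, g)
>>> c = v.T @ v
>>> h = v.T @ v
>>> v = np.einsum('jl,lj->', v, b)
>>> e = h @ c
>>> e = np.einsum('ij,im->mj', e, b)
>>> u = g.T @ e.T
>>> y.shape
(7, 17, 13)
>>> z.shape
(7, 13)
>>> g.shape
(13, 7)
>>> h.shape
(13, 13)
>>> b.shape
(13, 29)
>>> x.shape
()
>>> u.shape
(7, 29)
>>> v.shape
()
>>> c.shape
(13, 13)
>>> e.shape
(29, 13)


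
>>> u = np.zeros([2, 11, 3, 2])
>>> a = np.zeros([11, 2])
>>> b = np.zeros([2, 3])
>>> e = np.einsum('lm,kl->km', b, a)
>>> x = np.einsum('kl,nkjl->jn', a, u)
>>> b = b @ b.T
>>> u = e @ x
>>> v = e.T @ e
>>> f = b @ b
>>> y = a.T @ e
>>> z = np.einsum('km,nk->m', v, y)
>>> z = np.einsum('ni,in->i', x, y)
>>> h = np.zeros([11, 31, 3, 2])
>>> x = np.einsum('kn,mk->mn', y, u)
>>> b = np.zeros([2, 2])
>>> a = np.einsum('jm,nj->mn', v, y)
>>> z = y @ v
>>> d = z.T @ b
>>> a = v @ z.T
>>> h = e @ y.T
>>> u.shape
(11, 2)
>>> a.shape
(3, 2)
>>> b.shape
(2, 2)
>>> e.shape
(11, 3)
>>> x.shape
(11, 3)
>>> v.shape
(3, 3)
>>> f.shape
(2, 2)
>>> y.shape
(2, 3)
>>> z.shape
(2, 3)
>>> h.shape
(11, 2)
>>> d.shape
(3, 2)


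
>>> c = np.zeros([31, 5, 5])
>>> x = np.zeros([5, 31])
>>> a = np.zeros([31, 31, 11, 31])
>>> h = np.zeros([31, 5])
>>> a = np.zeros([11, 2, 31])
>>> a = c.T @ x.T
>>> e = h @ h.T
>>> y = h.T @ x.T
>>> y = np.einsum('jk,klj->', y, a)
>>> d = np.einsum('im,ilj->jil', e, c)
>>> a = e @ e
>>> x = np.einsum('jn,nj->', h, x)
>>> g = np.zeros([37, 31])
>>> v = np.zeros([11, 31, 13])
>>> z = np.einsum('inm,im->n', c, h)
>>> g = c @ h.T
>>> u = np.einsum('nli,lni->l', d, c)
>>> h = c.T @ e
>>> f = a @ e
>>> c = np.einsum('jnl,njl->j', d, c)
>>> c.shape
(5,)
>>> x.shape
()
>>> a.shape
(31, 31)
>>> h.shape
(5, 5, 31)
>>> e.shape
(31, 31)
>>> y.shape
()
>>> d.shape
(5, 31, 5)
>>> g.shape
(31, 5, 31)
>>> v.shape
(11, 31, 13)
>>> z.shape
(5,)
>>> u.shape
(31,)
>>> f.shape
(31, 31)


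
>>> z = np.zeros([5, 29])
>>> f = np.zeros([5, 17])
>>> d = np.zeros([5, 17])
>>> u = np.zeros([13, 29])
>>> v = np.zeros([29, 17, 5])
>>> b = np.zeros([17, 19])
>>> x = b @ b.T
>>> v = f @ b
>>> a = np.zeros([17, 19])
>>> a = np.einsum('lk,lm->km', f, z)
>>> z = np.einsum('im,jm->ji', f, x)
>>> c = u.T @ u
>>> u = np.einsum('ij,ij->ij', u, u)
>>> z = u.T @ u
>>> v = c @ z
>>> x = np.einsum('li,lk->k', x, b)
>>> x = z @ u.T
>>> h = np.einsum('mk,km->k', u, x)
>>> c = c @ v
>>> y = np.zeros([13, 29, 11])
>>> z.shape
(29, 29)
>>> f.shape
(5, 17)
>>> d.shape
(5, 17)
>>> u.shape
(13, 29)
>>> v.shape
(29, 29)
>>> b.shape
(17, 19)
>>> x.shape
(29, 13)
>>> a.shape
(17, 29)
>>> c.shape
(29, 29)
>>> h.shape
(29,)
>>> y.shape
(13, 29, 11)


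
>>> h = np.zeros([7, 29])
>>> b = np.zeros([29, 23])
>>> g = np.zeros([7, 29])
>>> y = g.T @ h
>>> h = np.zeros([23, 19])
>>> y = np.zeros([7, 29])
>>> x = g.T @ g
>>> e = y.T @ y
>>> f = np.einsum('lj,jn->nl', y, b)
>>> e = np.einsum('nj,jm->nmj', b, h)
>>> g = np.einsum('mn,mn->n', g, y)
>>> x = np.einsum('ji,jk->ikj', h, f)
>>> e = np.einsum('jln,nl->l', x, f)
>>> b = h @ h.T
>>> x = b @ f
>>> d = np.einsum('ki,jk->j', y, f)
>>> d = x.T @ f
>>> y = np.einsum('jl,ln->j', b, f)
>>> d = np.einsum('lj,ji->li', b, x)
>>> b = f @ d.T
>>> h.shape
(23, 19)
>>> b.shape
(23, 23)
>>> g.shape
(29,)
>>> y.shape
(23,)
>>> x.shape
(23, 7)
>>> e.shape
(7,)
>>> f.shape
(23, 7)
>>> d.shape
(23, 7)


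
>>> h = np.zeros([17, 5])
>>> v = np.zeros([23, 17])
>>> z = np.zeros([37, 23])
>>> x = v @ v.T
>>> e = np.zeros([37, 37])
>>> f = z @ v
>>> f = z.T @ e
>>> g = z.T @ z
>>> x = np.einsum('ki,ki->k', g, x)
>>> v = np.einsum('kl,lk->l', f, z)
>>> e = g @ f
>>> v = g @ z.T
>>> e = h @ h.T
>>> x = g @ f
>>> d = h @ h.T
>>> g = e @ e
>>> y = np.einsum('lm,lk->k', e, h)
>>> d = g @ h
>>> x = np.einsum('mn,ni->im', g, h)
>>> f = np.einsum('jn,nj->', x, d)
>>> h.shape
(17, 5)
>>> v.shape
(23, 37)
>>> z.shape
(37, 23)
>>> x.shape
(5, 17)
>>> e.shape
(17, 17)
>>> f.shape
()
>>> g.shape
(17, 17)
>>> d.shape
(17, 5)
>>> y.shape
(5,)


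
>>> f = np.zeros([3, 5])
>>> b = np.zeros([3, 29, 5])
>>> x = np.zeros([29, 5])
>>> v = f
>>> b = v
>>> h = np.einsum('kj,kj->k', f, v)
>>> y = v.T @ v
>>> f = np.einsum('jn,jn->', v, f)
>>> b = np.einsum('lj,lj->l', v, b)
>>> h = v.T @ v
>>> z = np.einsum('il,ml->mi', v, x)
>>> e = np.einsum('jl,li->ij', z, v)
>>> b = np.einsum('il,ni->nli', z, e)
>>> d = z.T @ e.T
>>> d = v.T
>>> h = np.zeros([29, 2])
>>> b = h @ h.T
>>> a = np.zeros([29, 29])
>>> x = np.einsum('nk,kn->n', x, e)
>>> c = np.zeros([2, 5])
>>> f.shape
()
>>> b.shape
(29, 29)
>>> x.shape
(29,)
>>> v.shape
(3, 5)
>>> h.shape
(29, 2)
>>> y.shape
(5, 5)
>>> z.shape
(29, 3)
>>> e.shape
(5, 29)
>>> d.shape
(5, 3)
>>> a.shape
(29, 29)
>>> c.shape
(2, 5)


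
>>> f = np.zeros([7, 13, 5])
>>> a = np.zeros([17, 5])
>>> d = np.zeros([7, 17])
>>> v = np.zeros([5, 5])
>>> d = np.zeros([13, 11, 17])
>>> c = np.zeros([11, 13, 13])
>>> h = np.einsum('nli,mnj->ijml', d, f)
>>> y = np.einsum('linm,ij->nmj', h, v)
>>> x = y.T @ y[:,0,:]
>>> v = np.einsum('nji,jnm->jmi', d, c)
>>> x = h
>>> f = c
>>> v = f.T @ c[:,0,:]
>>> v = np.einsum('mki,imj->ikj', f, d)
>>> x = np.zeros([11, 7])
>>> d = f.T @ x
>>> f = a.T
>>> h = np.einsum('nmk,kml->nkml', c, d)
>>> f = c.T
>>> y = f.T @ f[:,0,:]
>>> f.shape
(13, 13, 11)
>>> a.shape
(17, 5)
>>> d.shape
(13, 13, 7)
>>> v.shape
(13, 13, 17)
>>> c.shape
(11, 13, 13)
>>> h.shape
(11, 13, 13, 7)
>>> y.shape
(11, 13, 11)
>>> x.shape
(11, 7)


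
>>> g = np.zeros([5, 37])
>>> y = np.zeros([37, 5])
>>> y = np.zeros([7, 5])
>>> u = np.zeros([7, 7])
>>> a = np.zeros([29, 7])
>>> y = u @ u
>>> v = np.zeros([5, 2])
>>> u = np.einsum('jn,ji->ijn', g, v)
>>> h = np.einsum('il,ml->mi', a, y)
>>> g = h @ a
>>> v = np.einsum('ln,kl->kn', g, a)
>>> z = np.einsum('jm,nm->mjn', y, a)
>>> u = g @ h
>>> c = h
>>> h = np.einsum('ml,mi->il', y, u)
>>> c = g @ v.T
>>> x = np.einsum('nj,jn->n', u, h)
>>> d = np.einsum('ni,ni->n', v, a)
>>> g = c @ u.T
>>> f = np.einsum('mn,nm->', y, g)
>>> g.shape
(7, 7)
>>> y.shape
(7, 7)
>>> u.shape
(7, 29)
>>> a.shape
(29, 7)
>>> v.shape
(29, 7)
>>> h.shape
(29, 7)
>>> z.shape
(7, 7, 29)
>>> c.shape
(7, 29)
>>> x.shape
(7,)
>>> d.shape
(29,)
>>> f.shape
()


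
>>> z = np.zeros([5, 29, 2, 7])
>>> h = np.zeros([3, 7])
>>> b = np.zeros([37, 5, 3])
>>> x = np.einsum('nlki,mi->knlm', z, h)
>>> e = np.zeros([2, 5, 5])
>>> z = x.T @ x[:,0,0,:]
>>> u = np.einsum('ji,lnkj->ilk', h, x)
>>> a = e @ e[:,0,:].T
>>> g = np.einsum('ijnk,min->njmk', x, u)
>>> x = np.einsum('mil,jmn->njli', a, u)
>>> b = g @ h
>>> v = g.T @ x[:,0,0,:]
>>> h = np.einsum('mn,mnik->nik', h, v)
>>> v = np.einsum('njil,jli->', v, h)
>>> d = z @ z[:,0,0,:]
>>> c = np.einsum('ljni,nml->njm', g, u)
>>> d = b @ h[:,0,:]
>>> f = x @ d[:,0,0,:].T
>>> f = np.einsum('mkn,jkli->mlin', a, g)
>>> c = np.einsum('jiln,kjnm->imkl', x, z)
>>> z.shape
(3, 29, 5, 3)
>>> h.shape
(7, 5, 5)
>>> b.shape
(29, 5, 7, 7)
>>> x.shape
(29, 7, 2, 5)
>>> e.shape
(2, 5, 5)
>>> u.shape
(7, 2, 29)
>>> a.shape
(2, 5, 2)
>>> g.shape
(29, 5, 7, 3)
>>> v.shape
()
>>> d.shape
(29, 5, 7, 5)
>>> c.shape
(7, 3, 3, 2)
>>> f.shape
(2, 7, 3, 2)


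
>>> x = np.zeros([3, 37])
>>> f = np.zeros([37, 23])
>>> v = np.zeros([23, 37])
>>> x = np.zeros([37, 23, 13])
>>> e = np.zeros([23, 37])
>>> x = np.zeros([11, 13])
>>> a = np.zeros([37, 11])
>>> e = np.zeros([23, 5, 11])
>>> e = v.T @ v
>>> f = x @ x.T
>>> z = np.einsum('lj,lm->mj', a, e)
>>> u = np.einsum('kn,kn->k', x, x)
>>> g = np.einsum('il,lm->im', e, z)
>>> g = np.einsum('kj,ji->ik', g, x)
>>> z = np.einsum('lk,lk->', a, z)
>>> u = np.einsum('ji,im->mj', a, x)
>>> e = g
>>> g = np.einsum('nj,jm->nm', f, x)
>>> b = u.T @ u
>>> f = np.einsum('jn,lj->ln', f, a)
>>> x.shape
(11, 13)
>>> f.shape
(37, 11)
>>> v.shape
(23, 37)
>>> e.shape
(13, 37)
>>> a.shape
(37, 11)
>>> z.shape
()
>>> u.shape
(13, 37)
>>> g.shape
(11, 13)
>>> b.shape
(37, 37)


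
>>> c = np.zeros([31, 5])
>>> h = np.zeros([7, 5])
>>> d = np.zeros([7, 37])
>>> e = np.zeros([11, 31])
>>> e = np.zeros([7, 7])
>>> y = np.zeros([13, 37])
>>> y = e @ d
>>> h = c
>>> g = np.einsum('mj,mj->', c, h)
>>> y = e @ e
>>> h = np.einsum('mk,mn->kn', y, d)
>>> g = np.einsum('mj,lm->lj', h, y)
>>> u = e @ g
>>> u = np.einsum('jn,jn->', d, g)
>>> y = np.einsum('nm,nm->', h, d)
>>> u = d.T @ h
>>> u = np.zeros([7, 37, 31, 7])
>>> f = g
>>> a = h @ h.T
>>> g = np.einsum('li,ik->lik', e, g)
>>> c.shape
(31, 5)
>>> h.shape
(7, 37)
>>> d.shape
(7, 37)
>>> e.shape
(7, 7)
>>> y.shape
()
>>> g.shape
(7, 7, 37)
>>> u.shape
(7, 37, 31, 7)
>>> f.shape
(7, 37)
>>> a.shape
(7, 7)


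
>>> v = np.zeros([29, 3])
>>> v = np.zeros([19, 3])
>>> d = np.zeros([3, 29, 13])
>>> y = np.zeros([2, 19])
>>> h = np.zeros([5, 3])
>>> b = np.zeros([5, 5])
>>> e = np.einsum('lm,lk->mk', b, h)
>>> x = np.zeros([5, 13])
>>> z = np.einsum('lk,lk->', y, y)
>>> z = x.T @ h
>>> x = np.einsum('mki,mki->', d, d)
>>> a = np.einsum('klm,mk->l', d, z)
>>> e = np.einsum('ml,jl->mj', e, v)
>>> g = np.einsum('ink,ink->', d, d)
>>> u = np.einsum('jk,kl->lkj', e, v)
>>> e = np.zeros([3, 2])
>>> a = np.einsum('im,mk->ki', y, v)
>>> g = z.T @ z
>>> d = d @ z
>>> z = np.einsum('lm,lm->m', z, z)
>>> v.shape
(19, 3)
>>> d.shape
(3, 29, 3)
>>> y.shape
(2, 19)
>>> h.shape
(5, 3)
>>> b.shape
(5, 5)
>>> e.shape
(3, 2)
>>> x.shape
()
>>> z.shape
(3,)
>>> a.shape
(3, 2)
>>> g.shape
(3, 3)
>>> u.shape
(3, 19, 5)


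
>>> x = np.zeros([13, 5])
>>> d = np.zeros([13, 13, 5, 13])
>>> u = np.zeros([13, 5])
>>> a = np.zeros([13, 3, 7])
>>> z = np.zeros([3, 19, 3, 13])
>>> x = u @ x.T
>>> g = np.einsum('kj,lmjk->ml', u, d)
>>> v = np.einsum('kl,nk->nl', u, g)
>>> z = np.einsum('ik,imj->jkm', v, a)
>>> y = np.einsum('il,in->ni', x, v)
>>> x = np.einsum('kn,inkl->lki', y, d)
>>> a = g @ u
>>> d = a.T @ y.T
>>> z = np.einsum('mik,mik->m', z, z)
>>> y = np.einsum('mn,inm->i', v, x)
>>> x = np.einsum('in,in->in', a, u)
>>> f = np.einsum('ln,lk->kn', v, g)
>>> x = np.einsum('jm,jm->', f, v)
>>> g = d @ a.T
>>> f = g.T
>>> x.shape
()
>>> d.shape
(5, 5)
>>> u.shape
(13, 5)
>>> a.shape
(13, 5)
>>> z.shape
(7,)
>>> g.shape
(5, 13)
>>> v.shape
(13, 5)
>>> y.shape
(13,)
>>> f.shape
(13, 5)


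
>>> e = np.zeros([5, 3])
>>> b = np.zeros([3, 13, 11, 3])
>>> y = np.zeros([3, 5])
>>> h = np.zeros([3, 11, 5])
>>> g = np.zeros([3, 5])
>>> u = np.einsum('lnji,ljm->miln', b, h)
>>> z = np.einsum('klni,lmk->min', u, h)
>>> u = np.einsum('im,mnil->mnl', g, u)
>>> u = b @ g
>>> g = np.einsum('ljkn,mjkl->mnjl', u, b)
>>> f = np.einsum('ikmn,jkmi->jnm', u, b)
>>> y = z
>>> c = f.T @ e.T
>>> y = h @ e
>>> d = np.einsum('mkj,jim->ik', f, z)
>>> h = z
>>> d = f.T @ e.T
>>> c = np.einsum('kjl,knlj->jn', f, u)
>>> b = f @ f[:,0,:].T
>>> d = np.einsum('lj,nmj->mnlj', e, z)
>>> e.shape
(5, 3)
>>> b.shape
(3, 5, 3)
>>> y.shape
(3, 11, 3)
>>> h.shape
(11, 13, 3)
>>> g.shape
(3, 5, 13, 3)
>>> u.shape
(3, 13, 11, 5)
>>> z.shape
(11, 13, 3)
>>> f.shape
(3, 5, 11)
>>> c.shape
(5, 13)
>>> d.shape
(13, 11, 5, 3)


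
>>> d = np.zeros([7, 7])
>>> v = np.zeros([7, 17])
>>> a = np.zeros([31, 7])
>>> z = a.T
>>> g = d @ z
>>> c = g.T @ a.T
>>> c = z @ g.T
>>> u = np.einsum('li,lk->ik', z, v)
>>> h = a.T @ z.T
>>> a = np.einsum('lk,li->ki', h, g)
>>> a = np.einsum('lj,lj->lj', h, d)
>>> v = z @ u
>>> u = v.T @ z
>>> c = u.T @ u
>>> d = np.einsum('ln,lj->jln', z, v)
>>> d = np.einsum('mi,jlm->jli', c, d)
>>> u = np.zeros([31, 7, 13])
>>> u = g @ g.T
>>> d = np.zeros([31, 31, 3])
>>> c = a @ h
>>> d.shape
(31, 31, 3)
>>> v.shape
(7, 17)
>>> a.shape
(7, 7)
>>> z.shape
(7, 31)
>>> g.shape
(7, 31)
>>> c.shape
(7, 7)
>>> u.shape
(7, 7)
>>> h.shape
(7, 7)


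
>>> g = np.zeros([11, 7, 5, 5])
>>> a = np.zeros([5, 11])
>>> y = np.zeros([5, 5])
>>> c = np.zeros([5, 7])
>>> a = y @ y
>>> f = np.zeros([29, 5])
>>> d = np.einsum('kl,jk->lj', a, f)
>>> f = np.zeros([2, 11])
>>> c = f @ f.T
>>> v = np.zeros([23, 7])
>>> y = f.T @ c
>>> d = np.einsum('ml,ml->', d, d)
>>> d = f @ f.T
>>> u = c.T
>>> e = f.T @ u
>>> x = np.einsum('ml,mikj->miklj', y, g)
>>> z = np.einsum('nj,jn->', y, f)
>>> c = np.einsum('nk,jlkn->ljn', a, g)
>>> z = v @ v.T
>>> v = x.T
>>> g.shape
(11, 7, 5, 5)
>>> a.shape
(5, 5)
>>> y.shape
(11, 2)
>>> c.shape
(7, 11, 5)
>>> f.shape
(2, 11)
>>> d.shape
(2, 2)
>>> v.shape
(5, 2, 5, 7, 11)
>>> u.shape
(2, 2)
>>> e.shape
(11, 2)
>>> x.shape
(11, 7, 5, 2, 5)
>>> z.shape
(23, 23)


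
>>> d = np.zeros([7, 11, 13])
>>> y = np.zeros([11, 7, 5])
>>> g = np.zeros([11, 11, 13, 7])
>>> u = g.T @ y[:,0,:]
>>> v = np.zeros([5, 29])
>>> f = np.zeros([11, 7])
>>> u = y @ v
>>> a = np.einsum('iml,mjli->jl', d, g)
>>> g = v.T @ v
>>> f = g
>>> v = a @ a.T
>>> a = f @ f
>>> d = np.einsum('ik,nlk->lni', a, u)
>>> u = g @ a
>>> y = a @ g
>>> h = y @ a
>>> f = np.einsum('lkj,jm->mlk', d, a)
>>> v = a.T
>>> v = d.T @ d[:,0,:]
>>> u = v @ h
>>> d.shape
(7, 11, 29)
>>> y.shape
(29, 29)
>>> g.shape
(29, 29)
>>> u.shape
(29, 11, 29)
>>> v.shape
(29, 11, 29)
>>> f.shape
(29, 7, 11)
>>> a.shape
(29, 29)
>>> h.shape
(29, 29)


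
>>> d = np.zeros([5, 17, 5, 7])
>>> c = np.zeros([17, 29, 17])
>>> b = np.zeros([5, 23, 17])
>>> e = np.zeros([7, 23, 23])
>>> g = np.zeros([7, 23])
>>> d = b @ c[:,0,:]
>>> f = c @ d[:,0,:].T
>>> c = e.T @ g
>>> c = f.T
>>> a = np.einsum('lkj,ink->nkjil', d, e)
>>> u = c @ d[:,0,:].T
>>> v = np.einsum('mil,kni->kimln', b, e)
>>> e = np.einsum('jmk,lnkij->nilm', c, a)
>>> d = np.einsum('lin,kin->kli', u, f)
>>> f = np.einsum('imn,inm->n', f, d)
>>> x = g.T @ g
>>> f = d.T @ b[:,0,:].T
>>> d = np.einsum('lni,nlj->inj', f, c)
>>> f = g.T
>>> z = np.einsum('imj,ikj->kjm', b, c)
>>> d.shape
(5, 5, 17)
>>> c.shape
(5, 29, 17)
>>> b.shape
(5, 23, 17)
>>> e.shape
(23, 7, 23, 29)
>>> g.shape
(7, 23)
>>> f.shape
(23, 7)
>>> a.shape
(23, 23, 17, 7, 5)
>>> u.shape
(5, 29, 5)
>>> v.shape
(7, 23, 5, 17, 23)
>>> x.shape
(23, 23)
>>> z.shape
(29, 17, 23)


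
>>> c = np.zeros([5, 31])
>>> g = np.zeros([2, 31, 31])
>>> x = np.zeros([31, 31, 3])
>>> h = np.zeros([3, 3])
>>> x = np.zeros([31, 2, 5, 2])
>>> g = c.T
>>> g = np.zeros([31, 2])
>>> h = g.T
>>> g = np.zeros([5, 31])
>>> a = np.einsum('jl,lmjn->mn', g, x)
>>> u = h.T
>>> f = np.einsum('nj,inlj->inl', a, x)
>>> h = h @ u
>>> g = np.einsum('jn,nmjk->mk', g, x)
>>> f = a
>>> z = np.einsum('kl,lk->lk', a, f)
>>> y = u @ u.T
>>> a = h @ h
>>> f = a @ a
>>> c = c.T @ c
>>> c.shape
(31, 31)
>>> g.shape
(2, 2)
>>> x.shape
(31, 2, 5, 2)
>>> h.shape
(2, 2)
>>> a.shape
(2, 2)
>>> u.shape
(31, 2)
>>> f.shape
(2, 2)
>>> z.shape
(2, 2)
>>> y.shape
(31, 31)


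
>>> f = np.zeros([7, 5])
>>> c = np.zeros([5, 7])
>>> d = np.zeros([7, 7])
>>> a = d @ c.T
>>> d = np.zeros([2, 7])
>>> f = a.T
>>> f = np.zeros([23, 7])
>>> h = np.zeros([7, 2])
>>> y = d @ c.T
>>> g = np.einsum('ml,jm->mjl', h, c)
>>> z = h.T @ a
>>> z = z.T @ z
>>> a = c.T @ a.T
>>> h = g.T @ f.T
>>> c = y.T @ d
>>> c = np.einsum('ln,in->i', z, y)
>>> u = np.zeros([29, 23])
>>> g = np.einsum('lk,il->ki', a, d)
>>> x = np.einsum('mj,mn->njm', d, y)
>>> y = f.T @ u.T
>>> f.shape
(23, 7)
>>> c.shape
(2,)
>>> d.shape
(2, 7)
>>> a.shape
(7, 7)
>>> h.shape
(2, 5, 23)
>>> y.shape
(7, 29)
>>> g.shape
(7, 2)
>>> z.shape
(5, 5)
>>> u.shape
(29, 23)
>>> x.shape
(5, 7, 2)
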